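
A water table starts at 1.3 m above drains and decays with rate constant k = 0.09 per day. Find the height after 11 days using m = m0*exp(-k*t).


m = m0 * exp(-k*t)
m = 1.3 * exp(-0.09 * 11)
m = 1.3 * exp(-0.9900)

0.4830 m


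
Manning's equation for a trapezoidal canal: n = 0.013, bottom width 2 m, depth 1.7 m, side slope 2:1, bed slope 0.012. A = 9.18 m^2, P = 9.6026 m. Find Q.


R = A/P = 9.18/9.6026 = 0.955991
Q = (1/0.013) * 9.18 * 0.955991^(2/3) * 0.012^0.5

75.0687 m^3/s


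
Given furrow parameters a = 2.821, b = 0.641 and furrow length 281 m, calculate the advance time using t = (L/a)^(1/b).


t = (L/a)^(1/b)
t = (281/2.821)^(1/0.641)
t = 99.610067^(1/0.641)

1310.6229 min


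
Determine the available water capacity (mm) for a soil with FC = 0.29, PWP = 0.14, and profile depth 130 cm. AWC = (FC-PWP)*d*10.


AWC = (FC - PWP) * d * 10
AWC = (0.29 - 0.14) * 130 * 10
AWC = 0.1500 * 130 * 10

195.0000 mm


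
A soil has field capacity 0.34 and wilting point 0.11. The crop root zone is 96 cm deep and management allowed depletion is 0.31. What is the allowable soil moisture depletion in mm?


SMD = (FC - PWP) * d * MAD * 10
SMD = (0.34 - 0.11) * 96 * 0.31 * 10
SMD = 0.2300 * 96 * 0.31 * 10

68.4480 mm


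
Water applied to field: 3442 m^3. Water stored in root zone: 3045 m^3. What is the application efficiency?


Ea = V_root / V_field * 100 = 3045 / 3442 * 100 = 88.4660%

88.4660 %


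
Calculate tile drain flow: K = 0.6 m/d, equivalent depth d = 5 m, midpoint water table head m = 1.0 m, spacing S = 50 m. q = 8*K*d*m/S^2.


q = 8*K*d*m/S^2
q = 8*0.6*5*1.0/50^2
q = 24.0000 / 2500

0.0096 m/d


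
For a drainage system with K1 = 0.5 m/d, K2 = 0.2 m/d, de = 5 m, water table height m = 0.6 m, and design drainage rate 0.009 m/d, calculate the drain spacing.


S^2 = 8*K2*de*m/q + 4*K1*m^2/q
S^2 = 8*0.2*5*0.6/0.009 + 4*0.5*0.6^2/0.009
S = sqrt(613.3333)

24.7656 m


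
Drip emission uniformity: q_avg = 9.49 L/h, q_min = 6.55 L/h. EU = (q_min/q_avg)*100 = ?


EU = (q_min/q_avg)*100 = (6.55/9.49)*100 = 69.0200%

69.0200 %


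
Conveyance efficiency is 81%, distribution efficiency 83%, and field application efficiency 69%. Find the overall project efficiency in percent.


Ec = 0.81, Eb = 0.83, Ea = 0.69
E = 0.81 * 0.83 * 0.69 * 100 = 46.3887%

46.3887 %


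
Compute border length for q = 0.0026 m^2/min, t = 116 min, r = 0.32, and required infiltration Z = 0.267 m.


L = q*t/((1+r)*Z)
L = 0.0026*116/((1+0.32)*0.267)
L = 0.3016/0.35244

0.8557 m


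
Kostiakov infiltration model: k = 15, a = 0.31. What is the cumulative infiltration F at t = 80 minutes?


F = k * t^a = 15 * 80^0.31
F = 15 * 3.890074

58.3511 mm


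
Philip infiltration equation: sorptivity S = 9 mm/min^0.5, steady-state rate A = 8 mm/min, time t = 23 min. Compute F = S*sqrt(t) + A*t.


F = S*sqrt(t) + A*t
F = 9*sqrt(23) + 8*23
F = 9*4.795832 + 184

227.1625 mm


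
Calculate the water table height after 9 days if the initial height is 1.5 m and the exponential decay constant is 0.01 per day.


m = m0 * exp(-k*t)
m = 1.5 * exp(-0.01 * 9)
m = 1.5 * exp(-0.0900)

1.3709 m


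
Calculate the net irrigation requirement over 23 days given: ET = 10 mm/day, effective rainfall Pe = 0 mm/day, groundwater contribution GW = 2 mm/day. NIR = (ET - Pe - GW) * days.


Daily deficit = ET - Pe - GW = 10 - 0 - 2 = 8 mm/day
NIR = 8 * 23 = 184 mm

184.0000 mm


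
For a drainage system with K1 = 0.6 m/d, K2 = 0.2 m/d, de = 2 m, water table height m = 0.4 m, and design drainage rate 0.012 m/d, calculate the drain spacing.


S^2 = 8*K2*de*m/q + 4*K1*m^2/q
S^2 = 8*0.2*2*0.4/0.012 + 4*0.6*0.4^2/0.012
S = sqrt(138.6667)

11.7757 m


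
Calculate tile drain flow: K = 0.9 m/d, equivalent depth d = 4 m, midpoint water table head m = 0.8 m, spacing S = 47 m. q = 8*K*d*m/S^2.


q = 8*K*d*m/S^2
q = 8*0.9*4*0.8/47^2
q = 23.0400 / 2209

0.0104 m/d


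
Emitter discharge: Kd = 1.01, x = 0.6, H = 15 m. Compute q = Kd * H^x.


q = Kd * H^x = 1.01 * 15^0.6 = 1.01 * 5.077556

5.1283 L/h


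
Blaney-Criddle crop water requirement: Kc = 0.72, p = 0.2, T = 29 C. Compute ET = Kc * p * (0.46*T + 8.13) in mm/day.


ET = Kc * p * (0.46*T + 8.13)
ET = 0.72 * 0.2 * (0.46*29 + 8.13)
ET = 0.72 * 0.2 * 21.4700

3.0917 mm/day


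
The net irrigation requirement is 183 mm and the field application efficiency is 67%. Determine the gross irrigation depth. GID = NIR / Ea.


Ea = 67% = 0.67
GID = NIR / Ea = 183 / 0.67 = 273.1343 mm

273.1343 mm


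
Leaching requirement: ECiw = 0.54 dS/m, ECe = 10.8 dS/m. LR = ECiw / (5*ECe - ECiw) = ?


LR = ECiw / (5*ECe - ECiw)
LR = 0.54 / (5*10.8 - 0.54)
LR = 0.54 / 53.4600

0.0101


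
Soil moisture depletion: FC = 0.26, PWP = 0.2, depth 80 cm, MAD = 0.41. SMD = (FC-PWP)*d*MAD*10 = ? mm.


SMD = (FC - PWP) * d * MAD * 10
SMD = (0.26 - 0.2) * 80 * 0.41 * 10
SMD = 0.0600 * 80 * 0.41 * 10

19.6800 mm


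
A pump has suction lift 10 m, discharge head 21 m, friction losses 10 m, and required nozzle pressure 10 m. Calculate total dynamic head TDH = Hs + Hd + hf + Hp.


TDH = Hs + Hd + hf + Hp = 10 + 21 + 10 + 10 = 51

51 m


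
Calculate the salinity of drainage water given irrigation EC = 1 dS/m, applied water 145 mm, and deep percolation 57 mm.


EC_dw = EC_iw * D_iw / D_dw
EC_dw = 1 * 145 / 57
EC_dw = 145 / 57

2.5439 dS/m


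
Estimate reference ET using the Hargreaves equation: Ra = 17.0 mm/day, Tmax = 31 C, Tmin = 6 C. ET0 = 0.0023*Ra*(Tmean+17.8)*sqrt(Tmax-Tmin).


Tmean = (Tmax + Tmin)/2 = (31 + 6)/2 = 18.5
ET0 = 0.0023 * 17.0 * (18.5 + 17.8) * sqrt(31 - 6)
ET0 = 0.0023 * 17.0 * 36.3 * 5.000000

7.0966 mm/day


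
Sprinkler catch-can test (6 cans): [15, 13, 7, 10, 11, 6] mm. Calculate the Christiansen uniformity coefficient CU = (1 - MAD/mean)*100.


mean = 10.333333 mm
MAD = 2.666667 mm
CU = (1 - 2.666667/10.333333)*100

74.1935 %


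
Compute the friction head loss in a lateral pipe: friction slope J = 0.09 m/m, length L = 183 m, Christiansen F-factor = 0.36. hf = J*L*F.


hf = J * L * F = 0.09 * 183 * 0.36 = 5.9292 m

5.9292 m


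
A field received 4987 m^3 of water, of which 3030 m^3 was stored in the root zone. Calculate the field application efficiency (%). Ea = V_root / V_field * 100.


Ea = V_root / V_field * 100 = 3030 / 4987 * 100 = 60.7580%

60.7580 %


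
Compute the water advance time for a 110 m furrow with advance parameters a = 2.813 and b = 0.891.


t = (L/a)^(1/b)
t = (110/2.813)^(1/0.891)
t = 39.104159^(1/0.891)

61.2360 min


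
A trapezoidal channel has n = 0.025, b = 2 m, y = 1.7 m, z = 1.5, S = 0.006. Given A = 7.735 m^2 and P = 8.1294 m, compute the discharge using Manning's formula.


R = A/P = 7.735/8.1294 = 0.951485
Q = (1/0.025) * 7.735 * 0.951485^(2/3) * 0.006^0.5

23.1845 m^3/s


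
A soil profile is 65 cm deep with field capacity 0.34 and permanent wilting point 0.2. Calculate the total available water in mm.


AWC = (FC - PWP) * d * 10
AWC = (0.34 - 0.2) * 65 * 10
AWC = 0.1400 * 65 * 10

91.0000 mm


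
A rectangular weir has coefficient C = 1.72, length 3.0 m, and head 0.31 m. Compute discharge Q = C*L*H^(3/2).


Q = C * L * H^(3/2) = 1.72 * 3.0 * 0.31^1.5 = 1.72 * 3.0 * 0.172601

0.8906 m^3/s


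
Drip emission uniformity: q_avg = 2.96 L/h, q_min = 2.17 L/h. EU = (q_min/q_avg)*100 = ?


EU = (q_min/q_avg)*100 = (2.17/2.96)*100 = 73.3108%

73.3108 %


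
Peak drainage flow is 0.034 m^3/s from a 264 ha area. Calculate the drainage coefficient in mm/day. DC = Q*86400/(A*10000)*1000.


DC = Q * 86400 / (A * 10000) * 1000
DC = 0.034 * 86400 / (264 * 10000) * 1000
DC = 2937600.0000 / 2640000

1.1127 mm/day


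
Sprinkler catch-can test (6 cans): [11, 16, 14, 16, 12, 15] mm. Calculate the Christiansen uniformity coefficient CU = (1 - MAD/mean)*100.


mean = 14.000000 mm
MAD = 1.666667 mm
CU = (1 - 1.666667/14.000000)*100

88.0952 %


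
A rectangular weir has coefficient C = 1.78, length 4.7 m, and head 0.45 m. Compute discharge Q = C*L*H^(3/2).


Q = C * L * H^(3/2) = 1.78 * 4.7 * 0.45^1.5 = 1.78 * 4.7 * 0.301869

2.5254 m^3/s


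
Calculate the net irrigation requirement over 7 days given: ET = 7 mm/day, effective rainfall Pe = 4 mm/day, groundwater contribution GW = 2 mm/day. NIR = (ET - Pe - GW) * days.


Daily deficit = ET - Pe - GW = 7 - 4 - 2 = 1 mm/day
NIR = 1 * 7 = 7 mm

7.0000 mm


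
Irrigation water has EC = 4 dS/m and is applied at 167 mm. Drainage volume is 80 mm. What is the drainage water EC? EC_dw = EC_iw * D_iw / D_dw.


EC_dw = EC_iw * D_iw / D_dw
EC_dw = 4 * 167 / 80
EC_dw = 668 / 80

8.3500 dS/m


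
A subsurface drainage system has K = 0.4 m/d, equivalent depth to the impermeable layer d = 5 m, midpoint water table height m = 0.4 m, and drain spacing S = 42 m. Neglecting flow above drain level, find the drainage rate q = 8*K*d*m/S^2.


q = 8*K*d*m/S^2
q = 8*0.4*5*0.4/42^2
q = 6.4000 / 1764

0.0036 m/d


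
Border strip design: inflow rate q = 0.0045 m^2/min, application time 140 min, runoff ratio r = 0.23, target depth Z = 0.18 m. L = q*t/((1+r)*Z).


L = q*t/((1+r)*Z)
L = 0.0045*140/((1+0.23)*0.18)
L = 0.63/0.2214

2.8455 m


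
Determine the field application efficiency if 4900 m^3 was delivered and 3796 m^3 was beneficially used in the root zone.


Ea = V_root / V_field * 100 = 3796 / 4900 * 100 = 77.4694%

77.4694 %


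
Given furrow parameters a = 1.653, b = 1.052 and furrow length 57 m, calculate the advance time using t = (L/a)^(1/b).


t = (L/a)^(1/b)
t = (57/1.653)^(1/1.052)
t = 34.482759^(1/1.052)

28.9467 min


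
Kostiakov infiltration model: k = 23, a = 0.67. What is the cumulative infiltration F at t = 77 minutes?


F = k * t^a = 23 * 77^0.67
F = 23 * 18.363218

422.3540 mm


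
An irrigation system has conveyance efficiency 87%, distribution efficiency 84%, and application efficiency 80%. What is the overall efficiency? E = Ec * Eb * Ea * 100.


Ec = 0.87, Eb = 0.84, Ea = 0.8
E = 0.87 * 0.84 * 0.8 * 100 = 58.4640%

58.4640 %


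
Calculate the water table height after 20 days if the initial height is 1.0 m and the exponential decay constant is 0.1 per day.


m = m0 * exp(-k*t)
m = 1.0 * exp(-0.1 * 20)
m = 1.0 * exp(-2.0000)

0.1353 m


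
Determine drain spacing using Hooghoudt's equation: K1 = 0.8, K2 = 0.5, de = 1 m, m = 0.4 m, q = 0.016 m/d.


S^2 = 8*K2*de*m/q + 4*K1*m^2/q
S^2 = 8*0.5*1*0.4/0.016 + 4*0.8*0.4^2/0.016
S = sqrt(132.0000)

11.4891 m


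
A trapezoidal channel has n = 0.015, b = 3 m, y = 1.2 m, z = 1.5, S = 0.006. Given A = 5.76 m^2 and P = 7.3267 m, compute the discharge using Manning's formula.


R = A/P = 5.76/7.3267 = 0.786166
Q = (1/0.015) * 5.76 * 0.786166^(2/3) * 0.006^0.5

25.3367 m^3/s


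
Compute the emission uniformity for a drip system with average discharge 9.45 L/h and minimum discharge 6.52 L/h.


EU = (q_min/q_avg)*100 = (6.52/9.45)*100 = 68.9947%

68.9947 %


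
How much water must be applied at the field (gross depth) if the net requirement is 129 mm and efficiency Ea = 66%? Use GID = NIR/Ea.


Ea = 66% = 0.66
GID = NIR / Ea = 129 / 0.66 = 195.4545 mm

195.4545 mm


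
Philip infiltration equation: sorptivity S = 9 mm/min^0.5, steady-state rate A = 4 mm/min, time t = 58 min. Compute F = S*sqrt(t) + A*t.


F = S*sqrt(t) + A*t
F = 9*sqrt(58) + 4*58
F = 9*7.615773 + 232

300.5420 mm


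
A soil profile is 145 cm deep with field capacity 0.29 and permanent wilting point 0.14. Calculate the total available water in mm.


AWC = (FC - PWP) * d * 10
AWC = (0.29 - 0.14) * 145 * 10
AWC = 0.1500 * 145 * 10

217.5000 mm


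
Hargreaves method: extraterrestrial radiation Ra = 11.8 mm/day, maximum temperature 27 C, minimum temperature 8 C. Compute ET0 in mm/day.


Tmean = (Tmax + Tmin)/2 = (27 + 8)/2 = 17.5
ET0 = 0.0023 * 11.8 * (17.5 + 17.8) * sqrt(27 - 8)
ET0 = 0.0023 * 11.8 * 35.3 * 4.358899

4.1760 mm/day


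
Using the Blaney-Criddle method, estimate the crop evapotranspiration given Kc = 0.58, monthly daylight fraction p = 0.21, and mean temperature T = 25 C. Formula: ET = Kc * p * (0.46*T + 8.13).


ET = Kc * p * (0.46*T + 8.13)
ET = 0.58 * 0.21 * (0.46*25 + 8.13)
ET = 0.58 * 0.21 * 19.6300

2.3909 mm/day


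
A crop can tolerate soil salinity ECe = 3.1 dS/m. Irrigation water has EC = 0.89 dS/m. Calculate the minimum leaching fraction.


LR = ECiw / (5*ECe - ECiw)
LR = 0.89 / (5*3.1 - 0.89)
LR = 0.89 / 14.6100

0.0609


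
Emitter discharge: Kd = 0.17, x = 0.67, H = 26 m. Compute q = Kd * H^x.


q = Kd * H^x = 0.17 * 26^0.67 = 0.17 * 8.872217

1.5083 L/h


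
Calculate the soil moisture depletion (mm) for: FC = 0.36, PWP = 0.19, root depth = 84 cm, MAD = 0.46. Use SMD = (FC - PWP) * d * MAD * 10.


SMD = (FC - PWP) * d * MAD * 10
SMD = (0.36 - 0.19) * 84 * 0.46 * 10
SMD = 0.1700 * 84 * 0.46 * 10

65.6880 mm


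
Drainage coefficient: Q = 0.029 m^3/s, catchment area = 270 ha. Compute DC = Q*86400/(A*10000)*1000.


DC = Q * 86400 / (A * 10000) * 1000
DC = 0.029 * 86400 / (270 * 10000) * 1000
DC = 2505600.0000 / 2700000

0.9280 mm/day


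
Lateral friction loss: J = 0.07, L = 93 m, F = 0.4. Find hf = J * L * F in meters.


hf = J * L * F = 0.07 * 93 * 0.4 = 2.6040 m

2.6040 m


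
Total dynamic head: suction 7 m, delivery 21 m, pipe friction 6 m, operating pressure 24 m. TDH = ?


TDH = Hs + Hd + hf + Hp = 7 + 21 + 6 + 24 = 58

58 m


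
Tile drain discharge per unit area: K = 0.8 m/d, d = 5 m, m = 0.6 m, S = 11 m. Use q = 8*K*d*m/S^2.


q = 8*K*d*m/S^2
q = 8*0.8*5*0.6/11^2
q = 19.2000 / 121

0.1587 m/d


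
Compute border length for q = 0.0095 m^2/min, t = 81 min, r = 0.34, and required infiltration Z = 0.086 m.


L = q*t/((1+r)*Z)
L = 0.0095*81/((1+0.34)*0.086)
L = 0.7695/0.11524

6.6774 m


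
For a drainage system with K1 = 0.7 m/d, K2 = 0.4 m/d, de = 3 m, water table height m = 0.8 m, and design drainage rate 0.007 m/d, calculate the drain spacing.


S^2 = 8*K2*de*m/q + 4*K1*m^2/q
S^2 = 8*0.4*3*0.8/0.007 + 4*0.7*0.8^2/0.007
S = sqrt(1353.1429)

36.7851 m


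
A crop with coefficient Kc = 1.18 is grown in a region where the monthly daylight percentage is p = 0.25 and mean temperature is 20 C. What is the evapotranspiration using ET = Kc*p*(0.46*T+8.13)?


ET = Kc * p * (0.46*T + 8.13)
ET = 1.18 * 0.25 * (0.46*20 + 8.13)
ET = 1.18 * 0.25 * 17.3300

5.1124 mm/day


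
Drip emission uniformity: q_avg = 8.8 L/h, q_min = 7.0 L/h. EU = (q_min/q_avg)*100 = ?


EU = (q_min/q_avg)*100 = (7.0/8.8)*100 = 79.5455%

79.5455 %


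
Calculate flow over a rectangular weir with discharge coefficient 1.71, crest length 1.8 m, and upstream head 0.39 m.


Q = C * L * H^(3/2) = 1.71 * 1.8 * 0.39^1.5 = 1.71 * 1.8 * 0.243555

0.7497 m^3/s


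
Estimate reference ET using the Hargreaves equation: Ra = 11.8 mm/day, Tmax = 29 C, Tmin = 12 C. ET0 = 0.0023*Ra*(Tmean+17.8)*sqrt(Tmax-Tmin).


Tmean = (Tmax + Tmin)/2 = (29 + 12)/2 = 20.5
ET0 = 0.0023 * 11.8 * (20.5 + 17.8) * sqrt(29 - 12)
ET0 = 0.0023 * 11.8 * 38.3 * 4.123106

4.2858 mm/day


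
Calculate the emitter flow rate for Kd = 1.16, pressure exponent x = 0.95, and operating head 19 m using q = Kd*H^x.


q = Kd * H^x = 1.16 * 19^0.95 = 1.16 * 16.398945

19.0228 L/h


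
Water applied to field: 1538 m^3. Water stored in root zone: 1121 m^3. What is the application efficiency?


Ea = V_root / V_field * 100 = 1121 / 1538 * 100 = 72.8869%

72.8869 %


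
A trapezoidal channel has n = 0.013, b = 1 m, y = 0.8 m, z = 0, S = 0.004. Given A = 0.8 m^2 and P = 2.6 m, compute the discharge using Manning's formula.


R = A/P = 0.8/2.6 = 0.307692
Q = (1/0.013) * 0.8 * 0.307692^(2/3) * 0.004^0.5

1.7739 m^3/s


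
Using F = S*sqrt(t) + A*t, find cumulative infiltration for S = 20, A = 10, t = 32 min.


F = S*sqrt(t) + A*t
F = 20*sqrt(32) + 10*32
F = 20*5.656854 + 320

433.1371 mm


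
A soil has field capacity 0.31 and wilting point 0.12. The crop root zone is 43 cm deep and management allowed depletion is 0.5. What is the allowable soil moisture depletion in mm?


SMD = (FC - PWP) * d * MAD * 10
SMD = (0.31 - 0.12) * 43 * 0.5 * 10
SMD = 0.1900 * 43 * 0.5 * 10

40.8500 mm


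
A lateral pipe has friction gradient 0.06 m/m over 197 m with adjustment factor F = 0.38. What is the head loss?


hf = J * L * F = 0.06 * 197 * 0.38 = 4.4916 m

4.4916 m


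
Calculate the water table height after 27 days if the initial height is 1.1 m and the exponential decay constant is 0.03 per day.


m = m0 * exp(-k*t)
m = 1.1 * exp(-0.03 * 27)
m = 1.1 * exp(-0.8100)

0.4893 m


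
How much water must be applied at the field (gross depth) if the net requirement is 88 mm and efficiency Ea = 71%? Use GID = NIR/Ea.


Ea = 71% = 0.71
GID = NIR / Ea = 88 / 0.71 = 123.9437 mm

123.9437 mm


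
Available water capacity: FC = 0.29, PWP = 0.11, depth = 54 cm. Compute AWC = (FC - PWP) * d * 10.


AWC = (FC - PWP) * d * 10
AWC = (0.29 - 0.11) * 54 * 10
AWC = 0.1800 * 54 * 10

97.2000 mm


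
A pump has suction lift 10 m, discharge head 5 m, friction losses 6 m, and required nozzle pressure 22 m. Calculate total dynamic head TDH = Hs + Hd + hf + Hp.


TDH = Hs + Hd + hf + Hp = 10 + 5 + 6 + 22 = 43

43 m


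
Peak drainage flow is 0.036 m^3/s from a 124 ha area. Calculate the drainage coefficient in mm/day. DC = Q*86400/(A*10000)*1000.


DC = Q * 86400 / (A * 10000) * 1000
DC = 0.036 * 86400 / (124 * 10000) * 1000
DC = 3110400.0000 / 1240000

2.5084 mm/day


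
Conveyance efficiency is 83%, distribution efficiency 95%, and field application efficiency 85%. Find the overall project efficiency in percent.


Ec = 0.83, Eb = 0.95, Ea = 0.85
E = 0.83 * 0.95 * 0.85 * 100 = 67.0225%

67.0225 %


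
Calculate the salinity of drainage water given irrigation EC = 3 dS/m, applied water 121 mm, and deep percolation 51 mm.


EC_dw = EC_iw * D_iw / D_dw
EC_dw = 3 * 121 / 51
EC_dw = 363 / 51

7.1176 dS/m


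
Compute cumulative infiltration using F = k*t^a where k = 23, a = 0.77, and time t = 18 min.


F = k * t^a = 23 * 18^0.77
F = 23 * 9.258909

212.9549 mm


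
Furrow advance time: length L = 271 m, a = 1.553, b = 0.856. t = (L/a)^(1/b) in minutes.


t = (L/a)^(1/b)
t = (271/1.553)^(1/0.856)
t = 174.500966^(1/0.856)

415.8366 min


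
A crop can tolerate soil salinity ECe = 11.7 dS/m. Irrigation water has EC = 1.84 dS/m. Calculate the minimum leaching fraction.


LR = ECiw / (5*ECe - ECiw)
LR = 1.84 / (5*11.7 - 1.84)
LR = 1.84 / 56.6600

0.0325


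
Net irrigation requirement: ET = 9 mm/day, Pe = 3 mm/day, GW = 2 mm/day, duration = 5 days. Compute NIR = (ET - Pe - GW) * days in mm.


Daily deficit = ET - Pe - GW = 9 - 3 - 2 = 4 mm/day
NIR = 4 * 5 = 20 mm

20.0000 mm


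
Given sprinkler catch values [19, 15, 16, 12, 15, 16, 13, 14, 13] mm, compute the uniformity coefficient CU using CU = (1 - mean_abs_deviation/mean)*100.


mean = 14.777778 mm
MAD = 1.580247 mm
CU = (1 - 1.580247/14.777778)*100

89.3066 %


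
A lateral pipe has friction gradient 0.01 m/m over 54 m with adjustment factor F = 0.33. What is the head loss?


hf = J * L * F = 0.01 * 54 * 0.33 = 0.1782 m

0.1782 m


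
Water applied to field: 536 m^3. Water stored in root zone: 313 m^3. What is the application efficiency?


Ea = V_root / V_field * 100 = 313 / 536 * 100 = 58.3955%

58.3955 %


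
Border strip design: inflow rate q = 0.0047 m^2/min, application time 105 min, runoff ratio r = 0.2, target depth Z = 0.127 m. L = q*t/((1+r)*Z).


L = q*t/((1+r)*Z)
L = 0.0047*105/((1+0.2)*0.127)
L = 0.4935/0.1524

3.2382 m


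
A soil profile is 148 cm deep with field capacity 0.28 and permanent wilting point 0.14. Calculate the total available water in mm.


AWC = (FC - PWP) * d * 10
AWC = (0.28 - 0.14) * 148 * 10
AWC = 0.1400 * 148 * 10

207.2000 mm


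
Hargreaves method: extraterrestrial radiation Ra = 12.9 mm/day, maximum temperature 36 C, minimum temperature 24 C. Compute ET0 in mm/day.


Tmean = (Tmax + Tmin)/2 = (36 + 24)/2 = 30.0
ET0 = 0.0023 * 12.9 * (30.0 + 17.8) * sqrt(36 - 24)
ET0 = 0.0023 * 12.9 * 47.8 * 3.464102

4.9129 mm/day


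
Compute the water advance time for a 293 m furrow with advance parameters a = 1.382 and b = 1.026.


t = (L/a)^(1/b)
t = (293/1.382)^(1/1.026)
t = 212.011577^(1/1.026)

185.1002 min


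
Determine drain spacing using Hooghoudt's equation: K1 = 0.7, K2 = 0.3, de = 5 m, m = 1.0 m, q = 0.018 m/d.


S^2 = 8*K2*de*m/q + 4*K1*m^2/q
S^2 = 8*0.3*5*1.0/0.018 + 4*0.7*1.0^2/0.018
S = sqrt(822.2222)

28.6744 m


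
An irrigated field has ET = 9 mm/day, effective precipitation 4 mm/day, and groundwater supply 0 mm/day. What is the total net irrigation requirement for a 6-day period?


Daily deficit = ET - Pe - GW = 9 - 4 - 0 = 5 mm/day
NIR = 5 * 6 = 30 mm

30.0000 mm


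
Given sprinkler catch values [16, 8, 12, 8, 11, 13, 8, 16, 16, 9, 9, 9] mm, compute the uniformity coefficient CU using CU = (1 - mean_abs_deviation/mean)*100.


mean = 11.250000 mm
MAD = 2.791667 mm
CU = (1 - 2.791667/11.250000)*100

75.1852 %


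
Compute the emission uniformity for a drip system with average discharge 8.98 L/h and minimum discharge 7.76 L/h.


EU = (q_min/q_avg)*100 = (7.76/8.98)*100 = 86.4143%

86.4143 %


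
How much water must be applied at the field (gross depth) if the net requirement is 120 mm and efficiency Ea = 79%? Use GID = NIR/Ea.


Ea = 79% = 0.79
GID = NIR / Ea = 120 / 0.79 = 151.8987 mm

151.8987 mm


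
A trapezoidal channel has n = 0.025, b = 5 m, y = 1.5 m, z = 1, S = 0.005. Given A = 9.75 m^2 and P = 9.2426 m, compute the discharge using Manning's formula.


R = A/P = 9.75/9.2426 = 1.054898
Q = (1/0.025) * 9.75 * 1.054898^(2/3) * 0.005^0.5

28.5774 m^3/s


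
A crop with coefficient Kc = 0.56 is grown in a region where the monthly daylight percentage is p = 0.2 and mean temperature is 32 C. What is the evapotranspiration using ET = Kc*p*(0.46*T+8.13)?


ET = Kc * p * (0.46*T + 8.13)
ET = 0.56 * 0.2 * (0.46*32 + 8.13)
ET = 0.56 * 0.2 * 22.8500

2.5592 mm/day


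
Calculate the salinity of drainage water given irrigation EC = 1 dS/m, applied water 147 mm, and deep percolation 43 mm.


EC_dw = EC_iw * D_iw / D_dw
EC_dw = 1 * 147 / 43
EC_dw = 147 / 43

3.4186 dS/m


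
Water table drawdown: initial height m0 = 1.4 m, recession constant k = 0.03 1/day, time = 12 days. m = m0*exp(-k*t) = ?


m = m0 * exp(-k*t)
m = 1.4 * exp(-0.03 * 12)
m = 1.4 * exp(-0.3600)

0.9767 m


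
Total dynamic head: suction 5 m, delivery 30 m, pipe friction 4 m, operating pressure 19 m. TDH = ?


TDH = Hs + Hd + hf + Hp = 5 + 30 + 4 + 19 = 58

58 m


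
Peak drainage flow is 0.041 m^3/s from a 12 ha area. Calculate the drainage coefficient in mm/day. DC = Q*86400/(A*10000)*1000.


DC = Q * 86400 / (A * 10000) * 1000
DC = 0.041 * 86400 / (12 * 10000) * 1000
DC = 3542400.0000 / 120000

29.5200 mm/day


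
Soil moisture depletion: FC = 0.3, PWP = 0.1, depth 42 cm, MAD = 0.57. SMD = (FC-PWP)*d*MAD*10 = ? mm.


SMD = (FC - PWP) * d * MAD * 10
SMD = (0.3 - 0.1) * 42 * 0.57 * 10
SMD = 0.2000 * 42 * 0.57 * 10

47.8800 mm


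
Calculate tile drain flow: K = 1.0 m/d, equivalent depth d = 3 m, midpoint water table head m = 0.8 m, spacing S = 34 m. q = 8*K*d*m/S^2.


q = 8*K*d*m/S^2
q = 8*1.0*3*0.8/34^2
q = 19.2000 / 1156

0.0166 m/d


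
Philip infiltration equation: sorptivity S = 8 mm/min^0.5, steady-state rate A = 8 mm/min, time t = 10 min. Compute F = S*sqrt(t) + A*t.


F = S*sqrt(t) + A*t
F = 8*sqrt(10) + 8*10
F = 8*3.162278 + 80

105.2982 mm


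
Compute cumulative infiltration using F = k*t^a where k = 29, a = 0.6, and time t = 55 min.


F = k * t^a = 29 * 55^0.6
F = 29 * 11.071784

321.0817 mm


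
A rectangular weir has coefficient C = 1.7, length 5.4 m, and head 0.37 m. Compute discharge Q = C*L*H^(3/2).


Q = C * L * H^(3/2) = 1.7 * 5.4 * 0.37^1.5 = 1.7 * 5.4 * 0.225062

2.0661 m^3/s


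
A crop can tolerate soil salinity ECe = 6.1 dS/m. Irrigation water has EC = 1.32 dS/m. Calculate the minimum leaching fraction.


LR = ECiw / (5*ECe - ECiw)
LR = 1.32 / (5*6.1 - 1.32)
LR = 1.32 / 29.1800

0.0452


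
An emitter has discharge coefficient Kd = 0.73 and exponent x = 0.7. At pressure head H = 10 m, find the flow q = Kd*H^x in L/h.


q = Kd * H^x = 0.73 * 10^0.7 = 0.73 * 5.011872

3.6587 L/h


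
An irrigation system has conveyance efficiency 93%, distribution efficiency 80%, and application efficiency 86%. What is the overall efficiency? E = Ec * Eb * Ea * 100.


Ec = 0.93, Eb = 0.8, Ea = 0.86
E = 0.93 * 0.8 * 0.86 * 100 = 63.9840%

63.9840 %


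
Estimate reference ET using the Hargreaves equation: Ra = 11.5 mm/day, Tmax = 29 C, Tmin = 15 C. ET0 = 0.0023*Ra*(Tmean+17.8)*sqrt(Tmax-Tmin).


Tmean = (Tmax + Tmin)/2 = (29 + 15)/2 = 22.0
ET0 = 0.0023 * 11.5 * (22.0 + 17.8) * sqrt(29 - 15)
ET0 = 0.0023 * 11.5 * 39.8 * 3.741657

3.9389 mm/day


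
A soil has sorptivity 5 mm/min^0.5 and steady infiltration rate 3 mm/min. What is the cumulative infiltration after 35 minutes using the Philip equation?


F = S*sqrt(t) + A*t
F = 5*sqrt(35) + 3*35
F = 5*5.916080 + 105

134.5804 mm


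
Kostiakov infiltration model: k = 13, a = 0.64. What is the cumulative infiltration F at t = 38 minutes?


F = k * t^a = 13 * 38^0.64
F = 13 * 10.257972

133.3536 mm


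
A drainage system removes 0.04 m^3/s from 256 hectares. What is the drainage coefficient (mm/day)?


DC = Q * 86400 / (A * 10000) * 1000
DC = 0.04 * 86400 / (256 * 10000) * 1000
DC = 3456000.0000 / 2560000

1.3500 mm/day


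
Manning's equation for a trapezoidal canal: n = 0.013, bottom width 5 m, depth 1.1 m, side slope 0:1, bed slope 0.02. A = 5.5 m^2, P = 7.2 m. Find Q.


R = A/P = 5.5/7.2 = 0.763889
Q = (1/0.013) * 5.5 * 0.763889^(2/3) * 0.02^0.5

49.9982 m^3/s


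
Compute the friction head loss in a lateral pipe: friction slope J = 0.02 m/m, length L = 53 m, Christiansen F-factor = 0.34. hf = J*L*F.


hf = J * L * F = 0.02 * 53 * 0.34 = 0.3604 m

0.3604 m


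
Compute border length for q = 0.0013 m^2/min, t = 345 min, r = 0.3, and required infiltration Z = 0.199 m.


L = q*t/((1+r)*Z)
L = 0.0013*345/((1+0.3)*0.199)
L = 0.4485/0.2587

1.7337 m


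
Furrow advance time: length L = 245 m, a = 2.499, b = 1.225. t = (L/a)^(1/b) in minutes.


t = (L/a)^(1/b)
t = (245/2.499)^(1/1.225)
t = 98.039216^(1/1.225)

42.2311 min


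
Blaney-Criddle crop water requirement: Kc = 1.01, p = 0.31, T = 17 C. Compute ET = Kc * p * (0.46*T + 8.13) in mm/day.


ET = Kc * p * (0.46*T + 8.13)
ET = 1.01 * 0.31 * (0.46*17 + 8.13)
ET = 1.01 * 0.31 * 15.9500

4.9939 mm/day


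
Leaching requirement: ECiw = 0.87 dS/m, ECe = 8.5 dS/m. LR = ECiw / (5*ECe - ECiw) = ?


LR = ECiw / (5*ECe - ECiw)
LR = 0.87 / (5*8.5 - 0.87)
LR = 0.87 / 41.6300

0.0209


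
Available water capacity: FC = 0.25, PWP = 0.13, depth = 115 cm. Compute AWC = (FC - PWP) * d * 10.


AWC = (FC - PWP) * d * 10
AWC = (0.25 - 0.13) * 115 * 10
AWC = 0.1200 * 115 * 10

138.0000 mm


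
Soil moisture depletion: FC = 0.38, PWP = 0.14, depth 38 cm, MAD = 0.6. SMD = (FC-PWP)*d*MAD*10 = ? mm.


SMD = (FC - PWP) * d * MAD * 10
SMD = (0.38 - 0.14) * 38 * 0.6 * 10
SMD = 0.2400 * 38 * 0.6 * 10

54.7200 mm


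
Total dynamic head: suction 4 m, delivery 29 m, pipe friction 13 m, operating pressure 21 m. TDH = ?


TDH = Hs + Hd + hf + Hp = 4 + 29 + 13 + 21 = 67

67 m


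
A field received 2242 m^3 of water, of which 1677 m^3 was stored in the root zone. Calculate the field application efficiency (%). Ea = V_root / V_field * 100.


Ea = V_root / V_field * 100 = 1677 / 2242 * 100 = 74.7993%

74.7993 %


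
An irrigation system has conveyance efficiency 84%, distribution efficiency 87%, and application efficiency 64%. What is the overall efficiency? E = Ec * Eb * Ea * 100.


Ec = 0.84, Eb = 0.87, Ea = 0.64
E = 0.84 * 0.87 * 0.64 * 100 = 46.7712%

46.7712 %


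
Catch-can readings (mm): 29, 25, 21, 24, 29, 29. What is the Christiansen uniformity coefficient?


mean = 26.166667 mm
MAD = 2.833333 mm
CU = (1 - 2.833333/26.166667)*100

89.1720 %


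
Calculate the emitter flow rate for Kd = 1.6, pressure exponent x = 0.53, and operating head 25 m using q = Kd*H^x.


q = Kd * H^x = 1.6 * 25^0.53 = 1.6 * 5.506913

8.8111 L/h


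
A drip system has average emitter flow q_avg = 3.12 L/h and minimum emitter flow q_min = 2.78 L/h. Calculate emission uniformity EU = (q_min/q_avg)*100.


EU = (q_min/q_avg)*100 = (2.78/3.12)*100 = 89.1026%

89.1026 %


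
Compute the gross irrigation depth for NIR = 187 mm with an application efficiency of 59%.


Ea = 59% = 0.59
GID = NIR / Ea = 187 / 0.59 = 316.9492 mm

316.9492 mm


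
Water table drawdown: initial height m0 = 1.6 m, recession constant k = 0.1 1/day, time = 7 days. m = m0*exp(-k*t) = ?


m = m0 * exp(-k*t)
m = 1.6 * exp(-0.1 * 7)
m = 1.6 * exp(-0.7000)

0.7945 m


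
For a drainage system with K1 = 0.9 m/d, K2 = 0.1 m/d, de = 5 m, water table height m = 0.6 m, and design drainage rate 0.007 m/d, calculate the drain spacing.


S^2 = 8*K2*de*m/q + 4*K1*m^2/q
S^2 = 8*0.1*5*0.6/0.007 + 4*0.9*0.6^2/0.007
S = sqrt(528.0000)

22.9783 m


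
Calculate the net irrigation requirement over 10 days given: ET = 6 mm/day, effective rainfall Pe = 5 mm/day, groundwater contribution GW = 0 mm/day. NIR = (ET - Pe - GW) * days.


Daily deficit = ET - Pe - GW = 6 - 5 - 0 = 1 mm/day
NIR = 1 * 10 = 10 mm

10.0000 mm


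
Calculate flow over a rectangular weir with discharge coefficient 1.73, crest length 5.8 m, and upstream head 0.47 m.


Q = C * L * H^(3/2) = 1.73 * 5.8 * 0.47^1.5 = 1.73 * 5.8 * 0.322216

3.2331 m^3/s


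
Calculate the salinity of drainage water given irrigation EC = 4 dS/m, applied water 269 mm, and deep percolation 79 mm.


EC_dw = EC_iw * D_iw / D_dw
EC_dw = 4 * 269 / 79
EC_dw = 1076 / 79

13.6203 dS/m


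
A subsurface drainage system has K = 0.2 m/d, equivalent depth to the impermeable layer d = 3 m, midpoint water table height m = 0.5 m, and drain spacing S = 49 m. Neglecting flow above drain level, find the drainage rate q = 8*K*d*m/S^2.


q = 8*K*d*m/S^2
q = 8*0.2*3*0.5/49^2
q = 2.4000 / 2401

9.9958e-04 m/d


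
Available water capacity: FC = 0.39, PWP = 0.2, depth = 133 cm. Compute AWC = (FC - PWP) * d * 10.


AWC = (FC - PWP) * d * 10
AWC = (0.39 - 0.2) * 133 * 10
AWC = 0.1900 * 133 * 10

252.7000 mm


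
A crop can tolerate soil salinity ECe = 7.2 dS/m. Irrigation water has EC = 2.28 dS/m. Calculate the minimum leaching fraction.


LR = ECiw / (5*ECe - ECiw)
LR = 2.28 / (5*7.2 - 2.28)
LR = 2.28 / 33.7200

0.0676


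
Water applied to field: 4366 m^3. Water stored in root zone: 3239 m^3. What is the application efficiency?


Ea = V_root / V_field * 100 = 3239 / 4366 * 100 = 74.1869%

74.1869 %


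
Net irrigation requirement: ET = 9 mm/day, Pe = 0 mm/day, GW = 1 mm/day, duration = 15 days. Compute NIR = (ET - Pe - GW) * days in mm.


Daily deficit = ET - Pe - GW = 9 - 0 - 1 = 8 mm/day
NIR = 8 * 15 = 120 mm

120.0000 mm


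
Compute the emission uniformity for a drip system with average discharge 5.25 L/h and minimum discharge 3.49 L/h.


EU = (q_min/q_avg)*100 = (3.49/5.25)*100 = 66.4762%

66.4762 %


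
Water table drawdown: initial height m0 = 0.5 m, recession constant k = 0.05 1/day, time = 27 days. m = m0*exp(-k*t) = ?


m = m0 * exp(-k*t)
m = 0.5 * exp(-0.05 * 27)
m = 0.5 * exp(-1.3500)

0.1296 m


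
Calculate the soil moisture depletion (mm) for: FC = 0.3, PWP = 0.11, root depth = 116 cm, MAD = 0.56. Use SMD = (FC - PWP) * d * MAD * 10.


SMD = (FC - PWP) * d * MAD * 10
SMD = (0.3 - 0.11) * 116 * 0.56 * 10
SMD = 0.1900 * 116 * 0.56 * 10

123.4240 mm


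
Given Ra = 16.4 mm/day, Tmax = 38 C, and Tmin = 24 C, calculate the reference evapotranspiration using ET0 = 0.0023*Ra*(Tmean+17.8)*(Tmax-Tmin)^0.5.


Tmean = (Tmax + Tmin)/2 = (38 + 24)/2 = 31.0
ET0 = 0.0023 * 16.4 * (31.0 + 17.8) * sqrt(38 - 24)
ET0 = 0.0023 * 16.4 * 48.8 * 3.741657

6.8874 mm/day


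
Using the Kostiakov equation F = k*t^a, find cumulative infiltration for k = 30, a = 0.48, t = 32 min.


F = k * t^a = 30 * 32^0.48
F = 30 * 5.278032

158.3410 mm


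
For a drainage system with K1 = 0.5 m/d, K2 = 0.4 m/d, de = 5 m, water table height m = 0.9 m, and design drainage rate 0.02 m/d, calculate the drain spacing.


S^2 = 8*K2*de*m/q + 4*K1*m^2/q
S^2 = 8*0.4*5*0.9/0.02 + 4*0.5*0.9^2/0.02
S = sqrt(801.0000)

28.3019 m


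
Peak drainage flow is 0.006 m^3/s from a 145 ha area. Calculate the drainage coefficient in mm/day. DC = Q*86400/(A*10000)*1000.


DC = Q * 86400 / (A * 10000) * 1000
DC = 0.006 * 86400 / (145 * 10000) * 1000
DC = 518400.0000 / 1450000

0.3575 mm/day


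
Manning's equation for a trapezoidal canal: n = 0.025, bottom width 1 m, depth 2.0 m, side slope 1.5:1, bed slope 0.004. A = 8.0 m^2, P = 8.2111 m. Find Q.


R = A/P = 8.0/8.2111 = 0.974291
Q = (1/0.025) * 8.0 * 0.974291^(2/3) * 0.004^0.5

19.8902 m^3/s


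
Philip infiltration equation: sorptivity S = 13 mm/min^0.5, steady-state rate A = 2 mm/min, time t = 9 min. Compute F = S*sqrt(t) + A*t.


F = S*sqrt(t) + A*t
F = 13*sqrt(9) + 2*9
F = 13*3.000000 + 18

57.0000 mm


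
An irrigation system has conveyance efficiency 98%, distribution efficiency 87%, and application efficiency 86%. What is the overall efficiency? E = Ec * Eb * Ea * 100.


Ec = 0.98, Eb = 0.87, Ea = 0.86
E = 0.98 * 0.87 * 0.86 * 100 = 73.3236%

73.3236 %


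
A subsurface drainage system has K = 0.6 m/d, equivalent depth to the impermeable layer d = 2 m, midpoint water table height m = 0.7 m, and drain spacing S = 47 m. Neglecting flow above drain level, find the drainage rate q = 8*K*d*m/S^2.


q = 8*K*d*m/S^2
q = 8*0.6*2*0.7/47^2
q = 6.7200 / 2209

0.0030 m/d


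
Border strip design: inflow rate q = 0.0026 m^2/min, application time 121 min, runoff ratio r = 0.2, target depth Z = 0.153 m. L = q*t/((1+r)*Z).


L = q*t/((1+r)*Z)
L = 0.0026*121/((1+0.2)*0.153)
L = 0.3146/0.1836

1.7135 m


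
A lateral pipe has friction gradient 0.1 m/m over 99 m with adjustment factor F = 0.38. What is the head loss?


hf = J * L * F = 0.1 * 99 * 0.38 = 3.7620 m

3.7620 m


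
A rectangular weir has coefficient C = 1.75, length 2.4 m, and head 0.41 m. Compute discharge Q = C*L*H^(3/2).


Q = C * L * H^(3/2) = 1.75 * 2.4 * 0.41^1.5 = 1.75 * 2.4 * 0.262528

1.1026 m^3/s


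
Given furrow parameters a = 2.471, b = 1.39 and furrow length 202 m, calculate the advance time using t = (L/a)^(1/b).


t = (L/a)^(1/b)
t = (202/2.471)^(1/1.39)
t = 81.748280^(1/1.39)

23.7620 min


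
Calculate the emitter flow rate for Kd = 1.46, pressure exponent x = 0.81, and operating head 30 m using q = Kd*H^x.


q = Kd * H^x = 1.46 * 30^0.81 = 1.46 * 15.720567

22.9520 L/h


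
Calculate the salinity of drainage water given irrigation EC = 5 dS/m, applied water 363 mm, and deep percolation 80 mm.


EC_dw = EC_iw * D_iw / D_dw
EC_dw = 5 * 363 / 80
EC_dw = 1815 / 80

22.6875 dS/m


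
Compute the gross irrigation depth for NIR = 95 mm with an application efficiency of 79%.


Ea = 79% = 0.79
GID = NIR / Ea = 95 / 0.79 = 120.2532 mm

120.2532 mm


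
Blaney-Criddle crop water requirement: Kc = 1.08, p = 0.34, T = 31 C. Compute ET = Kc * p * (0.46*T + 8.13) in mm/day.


ET = Kc * p * (0.46*T + 8.13)
ET = 1.08 * 0.34 * (0.46*31 + 8.13)
ET = 1.08 * 0.34 * 22.3900

8.2216 mm/day


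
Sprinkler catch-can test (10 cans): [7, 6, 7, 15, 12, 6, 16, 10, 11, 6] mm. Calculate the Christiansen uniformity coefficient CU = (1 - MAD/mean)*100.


mean = 9.600000 mm
MAD = 3.200000 mm
CU = (1 - 3.200000/9.600000)*100

66.6667 %


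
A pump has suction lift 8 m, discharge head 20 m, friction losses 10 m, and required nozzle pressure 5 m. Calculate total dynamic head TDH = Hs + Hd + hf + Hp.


TDH = Hs + Hd + hf + Hp = 8 + 20 + 10 + 5 = 43

43 m


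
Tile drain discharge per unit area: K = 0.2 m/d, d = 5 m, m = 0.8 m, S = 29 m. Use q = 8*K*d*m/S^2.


q = 8*K*d*m/S^2
q = 8*0.2*5*0.8/29^2
q = 6.4000 / 841

0.0076 m/d


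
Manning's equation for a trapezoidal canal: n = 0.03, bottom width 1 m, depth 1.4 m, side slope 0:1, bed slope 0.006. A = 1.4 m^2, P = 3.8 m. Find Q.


R = A/P = 1.4/3.8 = 0.368421
Q = (1/0.03) * 1.4 * 0.368421^(2/3) * 0.006^0.5

1.8577 m^3/s


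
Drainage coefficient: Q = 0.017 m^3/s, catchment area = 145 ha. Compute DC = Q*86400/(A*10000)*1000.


DC = Q * 86400 / (A * 10000) * 1000
DC = 0.017 * 86400 / (145 * 10000) * 1000
DC = 1468800.0000 / 1450000

1.0130 mm/day


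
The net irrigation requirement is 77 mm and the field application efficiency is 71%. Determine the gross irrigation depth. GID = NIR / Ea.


Ea = 71% = 0.71
GID = NIR / Ea = 77 / 0.71 = 108.4507 mm

108.4507 mm


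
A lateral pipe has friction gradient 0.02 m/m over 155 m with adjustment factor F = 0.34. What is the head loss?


hf = J * L * F = 0.02 * 155 * 0.34 = 1.0540 m

1.0540 m


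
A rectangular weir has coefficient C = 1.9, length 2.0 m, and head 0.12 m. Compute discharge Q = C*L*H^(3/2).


Q = C * L * H^(3/2) = 1.9 * 2.0 * 0.12^1.5 = 1.9 * 2.0 * 0.041569

0.1580 m^3/s


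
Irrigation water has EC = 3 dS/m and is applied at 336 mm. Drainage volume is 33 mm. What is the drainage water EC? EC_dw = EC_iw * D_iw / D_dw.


EC_dw = EC_iw * D_iw / D_dw
EC_dw = 3 * 336 / 33
EC_dw = 1008 / 33

30.5455 dS/m


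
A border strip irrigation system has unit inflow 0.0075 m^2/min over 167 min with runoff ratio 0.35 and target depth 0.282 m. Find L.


L = q*t/((1+r)*Z)
L = 0.0075*167/((1+0.35)*0.282)
L = 1.2525/0.3807

3.2900 m


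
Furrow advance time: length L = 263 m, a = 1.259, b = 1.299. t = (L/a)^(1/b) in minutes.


t = (L/a)^(1/b)
t = (263/1.259)^(1/1.299)
t = 208.895949^(1/1.299)

61.0851 min


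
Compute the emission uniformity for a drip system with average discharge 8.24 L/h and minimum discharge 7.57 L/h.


EU = (q_min/q_avg)*100 = (7.57/8.24)*100 = 91.8689%

91.8689 %


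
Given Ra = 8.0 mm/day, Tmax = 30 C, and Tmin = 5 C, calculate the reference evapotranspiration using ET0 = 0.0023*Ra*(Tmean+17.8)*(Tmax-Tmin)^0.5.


Tmean = (Tmax + Tmin)/2 = (30 + 5)/2 = 17.5
ET0 = 0.0023 * 8.0 * (17.5 + 17.8) * sqrt(30 - 5)
ET0 = 0.0023 * 8.0 * 35.3 * 5.000000

3.2476 mm/day


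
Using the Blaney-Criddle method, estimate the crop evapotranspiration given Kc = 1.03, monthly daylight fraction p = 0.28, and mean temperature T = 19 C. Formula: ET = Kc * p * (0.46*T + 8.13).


ET = Kc * p * (0.46*T + 8.13)
ET = 1.03 * 0.28 * (0.46*19 + 8.13)
ET = 1.03 * 0.28 * 16.8700

4.8653 mm/day


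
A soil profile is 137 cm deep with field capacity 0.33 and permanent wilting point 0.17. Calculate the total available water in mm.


AWC = (FC - PWP) * d * 10
AWC = (0.33 - 0.17) * 137 * 10
AWC = 0.1600 * 137 * 10

219.2000 mm


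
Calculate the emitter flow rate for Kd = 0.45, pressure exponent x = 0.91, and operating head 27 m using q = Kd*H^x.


q = Kd * H^x = 0.45 * 27^0.91 = 0.45 * 20.069707

9.0314 L/h


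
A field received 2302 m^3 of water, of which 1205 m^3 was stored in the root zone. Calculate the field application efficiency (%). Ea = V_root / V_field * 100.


Ea = V_root / V_field * 100 = 1205 / 2302 * 100 = 52.3458%

52.3458 %


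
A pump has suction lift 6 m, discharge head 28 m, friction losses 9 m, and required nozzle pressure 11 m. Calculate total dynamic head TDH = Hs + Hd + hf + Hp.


TDH = Hs + Hd + hf + Hp = 6 + 28 + 9 + 11 = 54

54 m


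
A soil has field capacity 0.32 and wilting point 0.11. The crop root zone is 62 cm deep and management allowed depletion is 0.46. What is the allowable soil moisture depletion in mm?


SMD = (FC - PWP) * d * MAD * 10
SMD = (0.32 - 0.11) * 62 * 0.46 * 10
SMD = 0.2100 * 62 * 0.46 * 10

59.8920 mm
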